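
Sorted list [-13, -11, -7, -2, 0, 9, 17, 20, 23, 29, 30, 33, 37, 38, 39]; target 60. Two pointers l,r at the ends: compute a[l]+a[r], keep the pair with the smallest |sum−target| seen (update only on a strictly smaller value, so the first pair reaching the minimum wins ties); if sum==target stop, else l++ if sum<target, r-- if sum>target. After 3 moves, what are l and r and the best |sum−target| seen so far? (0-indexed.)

[0,14] -13+39=26 d=34 * → l++
[1,14] -11+39=28 d=32 * → l++
[2,14] -7+39=32 d=28 * → l++

l=3, r=14, best |Δ|=28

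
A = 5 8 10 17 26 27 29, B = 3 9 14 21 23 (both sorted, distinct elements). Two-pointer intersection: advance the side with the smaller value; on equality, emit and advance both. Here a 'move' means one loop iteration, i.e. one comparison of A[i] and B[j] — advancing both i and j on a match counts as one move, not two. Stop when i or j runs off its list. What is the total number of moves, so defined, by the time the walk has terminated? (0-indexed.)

i=0 j=0: 5>3, j++
i=0 j=1: 5<9, i++
i=1 j=1: 8<9, i++
i=2 j=1: 10>9, j++
i=2 j=2: 10<14, i++
i=3 j=2: 17>14, j++
i=3 j=3: 17<21, i++
i=4 j=3: 26>21, j++
i=4 j=4: 26>23, j++

9 moves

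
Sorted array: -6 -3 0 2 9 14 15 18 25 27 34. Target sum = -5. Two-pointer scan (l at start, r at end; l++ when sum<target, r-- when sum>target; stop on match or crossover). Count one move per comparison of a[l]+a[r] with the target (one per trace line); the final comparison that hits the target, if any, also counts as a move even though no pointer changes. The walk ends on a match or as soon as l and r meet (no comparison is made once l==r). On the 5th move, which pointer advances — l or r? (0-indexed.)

[0,10] -6+34=28 >-5 → r--
[0,9] -6+27=21 >-5 → r--
[0,8] -6+25=19 >-5 → r--
[0,7] -6+18=12 >-5 → r--
[0,6] -6+15=9 >-5 → r--

r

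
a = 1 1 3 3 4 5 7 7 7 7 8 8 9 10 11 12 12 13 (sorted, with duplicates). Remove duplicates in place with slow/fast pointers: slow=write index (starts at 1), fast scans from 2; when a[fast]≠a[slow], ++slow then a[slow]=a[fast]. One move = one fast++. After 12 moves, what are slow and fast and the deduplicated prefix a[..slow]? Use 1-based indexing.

(s=1,f=2) a[fast]=1=a[slow] dup → fast++
(s=1,f=3) a[fast]=3≠a[slow]=1 write a[2]=3 → slow++,fast++
(s=2,f=4) a[fast]=3=a[slow] dup → fast++
(s=2,f=5) a[fast]=4≠a[slow]=3 write a[3]=4 → slow++,fast++
(s=3,f=6) a[fast]=5≠a[slow]=4 write a[4]=5 → slow++,fast++
(s=4,f=7) a[fast]=7≠a[slow]=5 write a[5]=7 → slow++,fast++
(s=5,f=8) a[fast]=7=a[slow] dup → fast++
(s=5,f=9) a[fast]=7=a[slow] dup → fast++
(s=5,f=10) a[fast]=7=a[slow] dup → fast++
(s=5,f=11) a[fast]=8≠a[slow]=7 write a[6]=8 → slow++,fast++
(s=6,f=12) a[fast]=8=a[slow] dup → fast++
(s=6,f=13) a[fast]=9≠a[slow]=8 write a[7]=9 → slow++,fast++

slow=7, fast=14, prefix=[1, 3, 4, 5, 7, 8, 9]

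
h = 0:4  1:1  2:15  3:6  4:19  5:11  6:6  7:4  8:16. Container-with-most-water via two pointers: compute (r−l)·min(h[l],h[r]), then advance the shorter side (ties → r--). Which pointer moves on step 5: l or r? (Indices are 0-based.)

[0,8] min(4,16)*8=32 best=32 * → l++
[1,8] min(1,16)*7=7 best=32 → l++
[2,8] min(15,16)*6=90 best=90 * → l++
[3,8] min(6,16)*5=30 best=90 → l++
[4,8] min(19,16)*4=64 best=90 → r--

r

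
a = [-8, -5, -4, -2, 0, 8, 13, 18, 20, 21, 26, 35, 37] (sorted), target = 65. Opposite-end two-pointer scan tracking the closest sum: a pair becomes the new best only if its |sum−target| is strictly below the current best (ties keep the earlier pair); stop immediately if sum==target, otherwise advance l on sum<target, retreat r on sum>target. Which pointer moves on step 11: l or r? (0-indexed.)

l

[0,12] -8+37=29 d=36 * → l++
[1,12] -5+37=32 d=33 * → l++
[2,12] -4+37=33 d=32 * → l++
[3,12] -2+37=35 d=30 * → l++
[4,12] 0+37=37 d=28 * → l++
[5,12] 8+37=45 d=20 * → l++
[6,12] 13+37=50 d=15 * → l++
[7,12] 18+37=55 d=10 * → l++
[8,12] 20+37=57 d=8 * → l++
[9,12] 21+37=58 d=7 * → l++
[10,12] 26+37=63 d=2 * → l++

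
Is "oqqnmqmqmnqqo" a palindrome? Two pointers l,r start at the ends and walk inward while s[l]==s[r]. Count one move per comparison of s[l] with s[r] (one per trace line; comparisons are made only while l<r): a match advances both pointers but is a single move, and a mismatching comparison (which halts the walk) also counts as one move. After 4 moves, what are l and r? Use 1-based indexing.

l=5, r=9

[1,13] 'o'=='o' → l++,r--
[2,12] 'q'=='q' → l++,r--
[3,11] 'q'=='q' → l++,r--
[4,10] 'n'=='n' → l++,r--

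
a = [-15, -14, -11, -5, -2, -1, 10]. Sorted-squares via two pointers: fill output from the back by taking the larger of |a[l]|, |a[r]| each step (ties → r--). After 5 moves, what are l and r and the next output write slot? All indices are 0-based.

l=4, r=5, next write slot=1

l=0 r=6: |-15|>|10| out[6]=225, l++
l=1 r=6: |-14|>|10| out[5]=196, l++
l=2 r=6: |-11|>|10| out[4]=121, l++
l=3 r=6: |-5|<=|10| out[3]=100, r--
l=3 r=5: |-5|>|-1| out[2]=25, l++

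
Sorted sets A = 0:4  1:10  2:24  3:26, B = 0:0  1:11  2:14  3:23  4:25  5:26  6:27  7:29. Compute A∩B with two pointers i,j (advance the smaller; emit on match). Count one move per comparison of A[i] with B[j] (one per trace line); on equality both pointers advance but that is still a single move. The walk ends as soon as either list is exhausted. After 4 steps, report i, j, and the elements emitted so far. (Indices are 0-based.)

[i=0,j=0] 4>0 → j++
[i=0,j=1] 4<11 → i++
[i=1,j=1] 10<11 → i++
[i=2,j=1] 24>11 → j++

i=2, j=2, emitted=[]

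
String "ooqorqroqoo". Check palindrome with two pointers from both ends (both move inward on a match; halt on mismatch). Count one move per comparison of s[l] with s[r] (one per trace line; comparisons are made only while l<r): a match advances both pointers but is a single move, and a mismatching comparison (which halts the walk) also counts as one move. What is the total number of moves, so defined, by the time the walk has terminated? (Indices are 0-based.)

l=0 r=10: 'o'=='o', l++,r--
l=1 r=9: 'o'=='o', l++,r--
l=2 r=8: 'q'=='q', l++,r--
l=3 r=7: 'o'=='o', l++,r--
l=4 r=6: 'r'=='r', l++,r--

5 moves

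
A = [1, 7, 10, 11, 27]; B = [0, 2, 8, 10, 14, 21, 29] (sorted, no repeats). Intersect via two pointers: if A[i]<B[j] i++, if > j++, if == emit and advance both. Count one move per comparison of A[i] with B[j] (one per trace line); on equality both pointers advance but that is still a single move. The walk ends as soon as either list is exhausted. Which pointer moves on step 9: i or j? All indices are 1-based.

j

i=1 j=1: 1>0, j++
i=1 j=2: 1<2, i++
i=2 j=2: 7>2, j++
i=2 j=3: 7<8, i++
i=3 j=3: 10>8, j++
i=3 j=4: 10==10 emit, i++,j++
i=4 j=5: 11<14, i++
i=5 j=5: 27>14, j++
i=5 j=6: 27>21, j++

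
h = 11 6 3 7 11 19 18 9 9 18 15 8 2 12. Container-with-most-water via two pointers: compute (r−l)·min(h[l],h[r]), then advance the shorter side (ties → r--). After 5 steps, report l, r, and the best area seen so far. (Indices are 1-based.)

l=6, r=14, best area=143

l=1 r=14: min(11,12)*13=143 best=143 *, l++
l=2 r=14: min(6,12)*12=72 best=143, l++
l=3 r=14: min(3,12)*11=33 best=143, l++
l=4 r=14: min(7,12)*10=70 best=143, l++
l=5 r=14: min(11,12)*9=99 best=143, l++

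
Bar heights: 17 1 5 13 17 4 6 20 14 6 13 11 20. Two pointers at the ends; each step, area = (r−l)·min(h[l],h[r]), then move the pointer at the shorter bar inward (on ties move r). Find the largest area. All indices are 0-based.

l=0 r=12: min(17,20)*12=204 best=204 *, l++
l=1 r=12: min(1,20)*11=11 best=204, l++
l=2 r=12: min(5,20)*10=50 best=204, l++
l=3 r=12: min(13,20)*9=117 best=204, l++
l=4 r=12: min(17,20)*8=136 best=204, l++
l=5 r=12: min(4,20)*7=28 best=204, l++
l=6 r=12: min(6,20)*6=36 best=204, l++
l=7 r=12: min(20,20)*5=100 best=204, r--
l=7 r=11: min(20,11)*4=44 best=204, r--
l=7 r=10: min(20,13)*3=39 best=204, r--
l=7 r=9: min(20,6)*2=12 best=204, r--
l=7 r=8: min(20,14)*1=14 best=204, r--

max area = 204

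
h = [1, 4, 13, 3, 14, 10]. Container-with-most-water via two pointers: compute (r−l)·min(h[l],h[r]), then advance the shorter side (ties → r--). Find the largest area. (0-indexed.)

[0,5] min(1,10)*5=5 best=5 * → l++
[1,5] min(4,10)*4=16 best=16 * → l++
[2,5] min(13,10)*3=30 best=30 * → r--
[2,4] min(13,14)*2=26 best=30 → l++
[3,4] min(3,14)*1=3 best=30 → l++

max area = 30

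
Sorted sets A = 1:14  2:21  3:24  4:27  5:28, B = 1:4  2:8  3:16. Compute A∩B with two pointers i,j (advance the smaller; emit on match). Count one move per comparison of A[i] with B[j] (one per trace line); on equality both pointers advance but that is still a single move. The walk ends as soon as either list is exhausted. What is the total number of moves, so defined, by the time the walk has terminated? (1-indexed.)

i=1 j=1: 14>4, j++
i=1 j=2: 14>8, j++
i=1 j=3: 14<16, i++
i=2 j=3: 21>16, j++

4 moves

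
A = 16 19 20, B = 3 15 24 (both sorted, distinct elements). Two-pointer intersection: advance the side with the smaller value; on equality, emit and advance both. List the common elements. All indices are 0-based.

intersection = []

[i=0,j=0] 16>3 → j++
[i=0,j=1] 16>15 → j++
[i=0,j=2] 16<24 → i++
[i=1,j=2] 19<24 → i++
[i=2,j=2] 20<24 → i++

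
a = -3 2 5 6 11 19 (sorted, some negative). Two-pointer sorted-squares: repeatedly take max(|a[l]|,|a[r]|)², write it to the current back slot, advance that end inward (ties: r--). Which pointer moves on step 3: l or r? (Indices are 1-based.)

[1,6] |-3|<=|19| out[6]=361 → r--
[1,5] |-3|<=|11| out[5]=121 → r--
[1,4] |-3|<=|6| out[4]=36 → r--

r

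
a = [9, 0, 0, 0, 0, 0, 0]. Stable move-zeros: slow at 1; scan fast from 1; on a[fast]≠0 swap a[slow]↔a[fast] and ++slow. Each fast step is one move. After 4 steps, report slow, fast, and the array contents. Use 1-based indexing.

slow=2, fast=5, a=[9, 0, 0, 0, 0, 0, 0]

slow=1 fast=1: a[fast]=9≠0 swap→a[1]=9, slow++,fast++
slow=2 fast=2: a[fast]=0, fast++
slow=2 fast=3: a[fast]=0, fast++
slow=2 fast=4: a[fast]=0, fast++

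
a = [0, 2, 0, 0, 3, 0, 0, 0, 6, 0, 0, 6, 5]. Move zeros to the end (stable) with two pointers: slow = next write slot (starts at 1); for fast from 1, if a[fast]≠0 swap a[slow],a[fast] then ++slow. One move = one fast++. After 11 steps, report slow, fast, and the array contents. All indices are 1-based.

slow=1 fast=1: a[fast]=0, fast++
slow=1 fast=2: a[fast]=2≠0 swap→a[1]=2, slow++,fast++
slow=2 fast=3: a[fast]=0, fast++
slow=2 fast=4: a[fast]=0, fast++
slow=2 fast=5: a[fast]=3≠0 swap→a[2]=3, slow++,fast++
slow=3 fast=6: a[fast]=0, fast++
slow=3 fast=7: a[fast]=0, fast++
slow=3 fast=8: a[fast]=0, fast++
slow=3 fast=9: a[fast]=6≠0 swap→a[3]=6, slow++,fast++
slow=4 fast=10: a[fast]=0, fast++
slow=4 fast=11: a[fast]=0, fast++

slow=4, fast=12, a=[2, 3, 6, 0, 0, 0, 0, 0, 0, 0, 0, 6, 5]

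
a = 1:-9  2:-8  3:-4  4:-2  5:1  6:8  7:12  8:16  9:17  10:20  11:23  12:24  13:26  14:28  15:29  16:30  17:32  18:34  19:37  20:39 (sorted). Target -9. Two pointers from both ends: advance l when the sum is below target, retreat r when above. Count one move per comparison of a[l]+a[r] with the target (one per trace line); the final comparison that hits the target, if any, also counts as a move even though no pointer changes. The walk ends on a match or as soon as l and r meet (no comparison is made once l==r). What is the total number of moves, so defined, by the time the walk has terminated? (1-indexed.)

19 moves

l=1 r=20: -9+39=30 >-9, r--
l=1 r=19: -9+37=28 >-9, r--
l=1 r=18: -9+34=25 >-9, r--
l=1 r=17: -9+32=23 >-9, r--
l=1 r=16: -9+30=21 >-9, r--
l=1 r=15: -9+29=20 >-9, r--
l=1 r=14: -9+28=19 >-9, r--
l=1 r=13: -9+26=17 >-9, r--
l=1 r=12: -9+24=15 >-9, r--
l=1 r=11: -9+23=14 >-9, r--
l=1 r=10: -9+20=11 >-9, r--
l=1 r=9: -9+17=8 >-9, r--
l=1 r=8: -9+16=7 >-9, r--
l=1 r=7: -9+12=3 >-9, r--
l=1 r=6: -9+8=-1 >-9, r--
l=1 r=5: -9+1=-8 >-9, r--
l=1 r=4: -9+-2=-11 <-9, l++
l=2 r=4: -8+-2=-10 <-9, l++
l=3 r=4: -4+-2=-6 >-9, r--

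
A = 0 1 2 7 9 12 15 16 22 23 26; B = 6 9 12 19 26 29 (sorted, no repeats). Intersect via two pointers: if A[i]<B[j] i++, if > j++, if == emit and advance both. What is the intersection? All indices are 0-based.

i=0 j=0: 0<6, i++
i=1 j=0: 1<6, i++
i=2 j=0: 2<6, i++
i=3 j=0: 7>6, j++
i=3 j=1: 7<9, i++
i=4 j=1: 9==9 emit, i++,j++
i=5 j=2: 12==12 emit, i++,j++
i=6 j=3: 15<19, i++
i=7 j=3: 16<19, i++
i=8 j=3: 22>19, j++
i=8 j=4: 22<26, i++
i=9 j=4: 23<26, i++
i=10 j=4: 26==26 emit, i++,j++

intersection = [9, 12, 26]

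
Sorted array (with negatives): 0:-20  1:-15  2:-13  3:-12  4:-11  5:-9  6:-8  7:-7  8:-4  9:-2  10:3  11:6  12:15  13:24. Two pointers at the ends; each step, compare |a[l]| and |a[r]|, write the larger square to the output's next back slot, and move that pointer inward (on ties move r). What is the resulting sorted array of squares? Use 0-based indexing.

l=0 r=13: |-20|<=|24| out[13]=576, r--
l=0 r=12: |-20|>|15| out[12]=400, l++
l=1 r=12: |-15|<=|15| out[11]=225, r--
l=1 r=11: |-15|>|6| out[10]=225, l++
l=2 r=11: |-13|>|6| out[9]=169, l++
l=3 r=11: |-12|>|6| out[8]=144, l++
l=4 r=11: |-11|>|6| out[7]=121, l++
l=5 r=11: |-9|>|6| out[6]=81, l++
l=6 r=11: |-8|>|6| out[5]=64, l++
l=7 r=11: |-7|>|6| out[4]=49, l++
l=8 r=11: |-4|<=|6| out[3]=36, r--
l=8 r=10: |-4|>|3| out[2]=16, l++
l=9 r=10: |-2|<=|3| out[1]=9, r--
l=9 r=9: |-2|<=|-2| out[0]=4, r--

[4, 9, 16, 36, 49, 64, 81, 121, 144, 169, 225, 225, 400, 576]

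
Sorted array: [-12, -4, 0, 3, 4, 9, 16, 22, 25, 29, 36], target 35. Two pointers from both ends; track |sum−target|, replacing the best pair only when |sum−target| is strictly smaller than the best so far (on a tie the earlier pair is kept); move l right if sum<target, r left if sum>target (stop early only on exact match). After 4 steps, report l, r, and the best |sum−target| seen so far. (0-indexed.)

l=3, r=9, best |Δ|=1

l=0 r=10: -12+36=24 d=11 *, l++
l=1 r=10: -4+36=32 d=3 *, l++
l=2 r=10: 0+36=36 d=1 *, r--
l=2 r=9: 0+29=29 d=6, l++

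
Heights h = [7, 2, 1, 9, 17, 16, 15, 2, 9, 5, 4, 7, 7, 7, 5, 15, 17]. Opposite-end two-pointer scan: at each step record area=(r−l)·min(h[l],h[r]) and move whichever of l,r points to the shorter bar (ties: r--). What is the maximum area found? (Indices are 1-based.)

l=1 r=17: min(7,17)*16=112 best=112 *, l++
l=2 r=17: min(2,17)*15=30 best=112, l++
l=3 r=17: min(1,17)*14=14 best=112, l++
l=4 r=17: min(9,17)*13=117 best=117 *, l++
l=5 r=17: min(17,17)*12=204 best=204 *, r--
l=5 r=16: min(17,15)*11=165 best=204, r--
l=5 r=15: min(17,5)*10=50 best=204, r--
l=5 r=14: min(17,7)*9=63 best=204, r--
l=5 r=13: min(17,7)*8=56 best=204, r--
l=5 r=12: min(17,7)*7=49 best=204, r--
l=5 r=11: min(17,4)*6=24 best=204, r--
l=5 r=10: min(17,5)*5=25 best=204, r--
l=5 r=9: min(17,9)*4=36 best=204, r--
l=5 r=8: min(17,2)*3=6 best=204, r--
l=5 r=7: min(17,15)*2=30 best=204, r--
l=5 r=6: min(17,16)*1=16 best=204, r--

max area = 204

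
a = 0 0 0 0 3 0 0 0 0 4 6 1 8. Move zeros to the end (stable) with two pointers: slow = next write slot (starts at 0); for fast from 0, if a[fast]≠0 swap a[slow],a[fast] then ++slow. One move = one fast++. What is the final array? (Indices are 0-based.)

slow=0 fast=0: a[fast]=0, fast++
slow=0 fast=1: a[fast]=0, fast++
slow=0 fast=2: a[fast]=0, fast++
slow=0 fast=3: a[fast]=0, fast++
slow=0 fast=4: a[fast]=3≠0 swap→a[0]=3, slow++,fast++
slow=1 fast=5: a[fast]=0, fast++
slow=1 fast=6: a[fast]=0, fast++
slow=1 fast=7: a[fast]=0, fast++
slow=1 fast=8: a[fast]=0, fast++
slow=1 fast=9: a[fast]=4≠0 swap→a[1]=4, slow++,fast++
slow=2 fast=10: a[fast]=6≠0 swap→a[2]=6, slow++,fast++
slow=3 fast=11: a[fast]=1≠0 swap→a[3]=1, slow++,fast++
slow=4 fast=12: a[fast]=8≠0 swap→a[4]=8, slow++,fast++

[3, 4, 6, 1, 8, 0, 0, 0, 0, 0, 0, 0, 0]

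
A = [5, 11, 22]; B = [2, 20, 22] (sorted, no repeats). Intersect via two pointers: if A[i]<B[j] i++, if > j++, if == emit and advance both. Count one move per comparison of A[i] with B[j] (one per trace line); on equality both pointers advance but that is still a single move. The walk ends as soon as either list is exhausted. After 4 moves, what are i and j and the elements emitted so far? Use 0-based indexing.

i=2, j=2, emitted=[]

i=0 j=0: 5>2, j++
i=0 j=1: 5<20, i++
i=1 j=1: 11<20, i++
i=2 j=1: 22>20, j++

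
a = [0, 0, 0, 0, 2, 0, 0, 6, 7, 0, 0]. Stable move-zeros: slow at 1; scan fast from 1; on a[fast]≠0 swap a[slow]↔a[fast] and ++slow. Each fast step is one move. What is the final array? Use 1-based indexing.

[2, 6, 7, 0, 0, 0, 0, 0, 0, 0, 0]

(s=1,f=1) a[fast]=0 → fast++
(s=1,f=2) a[fast]=0 → fast++
(s=1,f=3) a[fast]=0 → fast++
(s=1,f=4) a[fast]=0 → fast++
(s=1,f=5) a[fast]=2≠0 swap→a[1]=2 → slow++,fast++
(s=2,f=6) a[fast]=0 → fast++
(s=2,f=7) a[fast]=0 → fast++
(s=2,f=8) a[fast]=6≠0 swap→a[2]=6 → slow++,fast++
(s=3,f=9) a[fast]=7≠0 swap→a[3]=7 → slow++,fast++
(s=4,f=10) a[fast]=0 → fast++
(s=4,f=11) a[fast]=0 → fast++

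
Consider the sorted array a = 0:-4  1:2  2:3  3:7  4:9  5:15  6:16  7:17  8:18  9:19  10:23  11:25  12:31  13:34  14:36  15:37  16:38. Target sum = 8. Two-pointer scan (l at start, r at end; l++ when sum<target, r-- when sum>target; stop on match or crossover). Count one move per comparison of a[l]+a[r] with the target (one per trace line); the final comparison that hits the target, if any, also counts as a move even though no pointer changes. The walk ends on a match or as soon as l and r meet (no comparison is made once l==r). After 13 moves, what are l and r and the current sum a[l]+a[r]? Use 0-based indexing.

l=1, r=4, sum=11

[0,16] -4+38=34 >8 → r--
[0,15] -4+37=33 >8 → r--
[0,14] -4+36=32 >8 → r--
[0,13] -4+34=30 >8 → r--
[0,12] -4+31=27 >8 → r--
[0,11] -4+25=21 >8 → r--
[0,10] -4+23=19 >8 → r--
[0,9] -4+19=15 >8 → r--
[0,8] -4+18=14 >8 → r--
[0,7] -4+17=13 >8 → r--
[0,6] -4+16=12 >8 → r--
[0,5] -4+15=11 >8 → r--
[0,4] -4+9=5 <8 → l++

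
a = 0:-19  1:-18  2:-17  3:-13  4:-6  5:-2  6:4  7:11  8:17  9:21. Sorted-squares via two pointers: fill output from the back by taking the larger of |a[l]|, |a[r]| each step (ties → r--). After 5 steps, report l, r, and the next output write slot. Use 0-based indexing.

l=3, r=7, next write slot=4

[0,9] |-19|<=|21| out[9]=441 → r--
[0,8] |-19|>|17| out[8]=361 → l++
[1,8] |-18|>|17| out[7]=324 → l++
[2,8] |-17|<=|17| out[6]=289 → r--
[2,7] |-17|>|11| out[5]=289 → l++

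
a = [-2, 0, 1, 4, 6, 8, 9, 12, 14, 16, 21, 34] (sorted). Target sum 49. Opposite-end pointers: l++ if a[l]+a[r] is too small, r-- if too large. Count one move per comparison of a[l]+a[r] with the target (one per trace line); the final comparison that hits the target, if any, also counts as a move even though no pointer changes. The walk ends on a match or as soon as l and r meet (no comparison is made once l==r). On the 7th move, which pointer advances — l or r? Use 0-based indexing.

l

[0,11] -2+34=32 <49 → l++
[1,11] 0+34=34 <49 → l++
[2,11] 1+34=35 <49 → l++
[3,11] 4+34=38 <49 → l++
[4,11] 6+34=40 <49 → l++
[5,11] 8+34=42 <49 → l++
[6,11] 9+34=43 <49 → l++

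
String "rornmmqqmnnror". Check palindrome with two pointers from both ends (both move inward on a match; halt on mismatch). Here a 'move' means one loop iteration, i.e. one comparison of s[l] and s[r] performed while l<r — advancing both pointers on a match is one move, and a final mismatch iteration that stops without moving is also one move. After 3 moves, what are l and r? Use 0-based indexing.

l=3, r=10

l=0 r=13: 'r'=='r', l++,r--
l=1 r=12: 'o'=='o', l++,r--
l=2 r=11: 'r'=='r', l++,r--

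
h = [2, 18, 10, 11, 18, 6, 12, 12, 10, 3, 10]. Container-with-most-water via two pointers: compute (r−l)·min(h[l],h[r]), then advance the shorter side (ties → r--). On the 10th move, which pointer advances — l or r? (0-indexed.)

l=0 r=10: min(2,10)*10=20 best=20 *, l++
l=1 r=10: min(18,10)*9=90 best=90 *, r--
l=1 r=9: min(18,3)*8=24 best=90, r--
l=1 r=8: min(18,10)*7=70 best=90, r--
l=1 r=7: min(18,12)*6=72 best=90, r--
l=1 r=6: min(18,12)*5=60 best=90, r--
l=1 r=5: min(18,6)*4=24 best=90, r--
l=1 r=4: min(18,18)*3=54 best=90, r--
l=1 r=3: min(18,11)*2=22 best=90, r--
l=1 r=2: min(18,10)*1=10 best=90, r--

r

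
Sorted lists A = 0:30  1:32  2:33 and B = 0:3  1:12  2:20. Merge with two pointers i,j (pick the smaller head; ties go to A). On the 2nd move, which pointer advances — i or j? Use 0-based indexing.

j

[i=0,j=0] A[i]=30>B[j]=3 take 3 → j++
[i=0,j=1] A[i]=30>B[j]=12 take 12 → j++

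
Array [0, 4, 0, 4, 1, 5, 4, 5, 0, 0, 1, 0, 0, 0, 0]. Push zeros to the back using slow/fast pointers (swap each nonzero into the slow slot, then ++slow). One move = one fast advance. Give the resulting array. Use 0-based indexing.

[4, 4, 1, 5, 4, 5, 1, 0, 0, 0, 0, 0, 0, 0, 0]

slow=0 fast=0: a[fast]=0, fast++
slow=0 fast=1: a[fast]=4≠0 swap→a[0]=4, slow++,fast++
slow=1 fast=2: a[fast]=0, fast++
slow=1 fast=3: a[fast]=4≠0 swap→a[1]=4, slow++,fast++
slow=2 fast=4: a[fast]=1≠0 swap→a[2]=1, slow++,fast++
slow=3 fast=5: a[fast]=5≠0 swap→a[3]=5, slow++,fast++
slow=4 fast=6: a[fast]=4≠0 swap→a[4]=4, slow++,fast++
slow=5 fast=7: a[fast]=5≠0 swap→a[5]=5, slow++,fast++
slow=6 fast=8: a[fast]=0, fast++
slow=6 fast=9: a[fast]=0, fast++
slow=6 fast=10: a[fast]=1≠0 swap→a[6]=1, slow++,fast++
slow=7 fast=11: a[fast]=0, fast++
slow=7 fast=12: a[fast]=0, fast++
slow=7 fast=13: a[fast]=0, fast++
slow=7 fast=14: a[fast]=0, fast++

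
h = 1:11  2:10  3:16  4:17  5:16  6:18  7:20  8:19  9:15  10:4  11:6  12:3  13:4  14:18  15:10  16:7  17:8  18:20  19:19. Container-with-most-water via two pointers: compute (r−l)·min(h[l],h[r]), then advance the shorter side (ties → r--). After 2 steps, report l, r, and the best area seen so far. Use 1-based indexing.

l=1 r=19: min(11,19)*18=198 best=198 *, l++
l=2 r=19: min(10,19)*17=170 best=198, l++

l=3, r=19, best area=198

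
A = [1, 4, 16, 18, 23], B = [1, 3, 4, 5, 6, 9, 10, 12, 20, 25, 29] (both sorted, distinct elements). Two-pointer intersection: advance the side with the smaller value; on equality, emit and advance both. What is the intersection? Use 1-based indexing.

intersection = [1, 4]

i=1 j=1: 1==1 emit, i++,j++
i=2 j=2: 4>3, j++
i=2 j=3: 4==4 emit, i++,j++
i=3 j=4: 16>5, j++
i=3 j=5: 16>6, j++
i=3 j=6: 16>9, j++
i=3 j=7: 16>10, j++
i=3 j=8: 16>12, j++
i=3 j=9: 16<20, i++
i=4 j=9: 18<20, i++
i=5 j=9: 23>20, j++
i=5 j=10: 23<25, i++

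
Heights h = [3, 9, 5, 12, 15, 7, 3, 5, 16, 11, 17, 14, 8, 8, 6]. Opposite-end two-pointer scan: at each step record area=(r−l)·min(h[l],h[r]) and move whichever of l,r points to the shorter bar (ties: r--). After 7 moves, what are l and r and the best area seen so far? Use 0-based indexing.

l=4, r=11, best area=96

l=0 r=14: min(3,6)*14=42 best=42 *, l++
l=1 r=14: min(9,6)*13=78 best=78 *, r--
l=1 r=13: min(9,8)*12=96 best=96 *, r--
l=1 r=12: min(9,8)*11=88 best=96, r--
l=1 r=11: min(9,14)*10=90 best=96, l++
l=2 r=11: min(5,14)*9=45 best=96, l++
l=3 r=11: min(12,14)*8=96 best=96, l++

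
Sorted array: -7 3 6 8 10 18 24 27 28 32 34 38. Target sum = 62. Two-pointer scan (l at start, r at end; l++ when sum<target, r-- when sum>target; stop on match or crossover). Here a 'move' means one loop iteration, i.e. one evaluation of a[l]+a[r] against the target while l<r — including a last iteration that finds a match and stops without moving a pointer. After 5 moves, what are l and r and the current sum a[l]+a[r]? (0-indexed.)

[0,11] -7+38=31 <62 → l++
[1,11] 3+38=41 <62 → l++
[2,11] 6+38=44 <62 → l++
[3,11] 8+38=46 <62 → l++
[4,11] 10+38=48 <62 → l++

l=5, r=11, sum=56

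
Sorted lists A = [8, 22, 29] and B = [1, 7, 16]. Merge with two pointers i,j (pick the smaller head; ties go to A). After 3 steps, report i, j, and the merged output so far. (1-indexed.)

i=2, j=3, merged so far=[1, 7, 8]

[i=1,j=1] A[i]=8>B[j]=1 take 1 → j++
[i=1,j=2] A[i]=8>B[j]=7 take 7 → j++
[i=1,j=3] A[i]=8<=B[j]=16 take 8 → i++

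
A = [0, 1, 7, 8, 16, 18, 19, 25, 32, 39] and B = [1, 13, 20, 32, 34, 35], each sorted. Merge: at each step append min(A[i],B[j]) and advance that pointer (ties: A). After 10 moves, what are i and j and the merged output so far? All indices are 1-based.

[i=1,j=1] A[i]=0<=B[j]=1 take 0 → i++
[i=2,j=1] A[i]=1<=B[j]=1 take 1 → i++
[i=3,j=1] A[i]=7>B[j]=1 take 1 → j++
[i=3,j=2] A[i]=7<=B[j]=13 take 7 → i++
[i=4,j=2] A[i]=8<=B[j]=13 take 8 → i++
[i=5,j=2] A[i]=16>B[j]=13 take 13 → j++
[i=5,j=3] A[i]=16<=B[j]=20 take 16 → i++
[i=6,j=3] A[i]=18<=B[j]=20 take 18 → i++
[i=7,j=3] A[i]=19<=B[j]=20 take 19 → i++
[i=8,j=3] A[i]=25>B[j]=20 take 20 → j++

i=8, j=4, merged so far=[0, 1, 1, 7, 8, 13, 16, 18, 19, 20]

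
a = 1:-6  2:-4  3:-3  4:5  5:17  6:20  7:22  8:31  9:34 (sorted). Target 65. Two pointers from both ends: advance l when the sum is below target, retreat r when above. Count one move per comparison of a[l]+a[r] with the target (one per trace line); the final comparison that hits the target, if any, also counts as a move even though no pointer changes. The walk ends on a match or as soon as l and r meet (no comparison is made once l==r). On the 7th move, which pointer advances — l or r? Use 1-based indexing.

l

[1,9] -6+34=28 <65 → l++
[2,9] -4+34=30 <65 → l++
[3,9] -3+34=31 <65 → l++
[4,9] 5+34=39 <65 → l++
[5,9] 17+34=51 <65 → l++
[6,9] 20+34=54 <65 → l++
[7,9] 22+34=56 <65 → l++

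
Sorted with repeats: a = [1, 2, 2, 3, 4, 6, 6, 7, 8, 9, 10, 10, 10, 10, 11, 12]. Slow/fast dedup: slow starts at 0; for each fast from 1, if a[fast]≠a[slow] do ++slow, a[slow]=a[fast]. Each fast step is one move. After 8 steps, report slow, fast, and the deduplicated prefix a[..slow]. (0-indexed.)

(s=0,f=1) a[fast]=2≠a[slow]=1 write a[1]=2 → slow++,fast++
(s=1,f=2) a[fast]=2=a[slow] dup → fast++
(s=1,f=3) a[fast]=3≠a[slow]=2 write a[2]=3 → slow++,fast++
(s=2,f=4) a[fast]=4≠a[slow]=3 write a[3]=4 → slow++,fast++
(s=3,f=5) a[fast]=6≠a[slow]=4 write a[4]=6 → slow++,fast++
(s=4,f=6) a[fast]=6=a[slow] dup → fast++
(s=4,f=7) a[fast]=7≠a[slow]=6 write a[5]=7 → slow++,fast++
(s=5,f=8) a[fast]=8≠a[slow]=7 write a[6]=8 → slow++,fast++

slow=6, fast=9, prefix=[1, 2, 3, 4, 6, 7, 8]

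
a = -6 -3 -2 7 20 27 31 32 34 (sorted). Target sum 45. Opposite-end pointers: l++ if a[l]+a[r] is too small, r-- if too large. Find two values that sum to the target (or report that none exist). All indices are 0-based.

no pair

[0,8] -6+34=28 <45 → l++
[1,8] -3+34=31 <45 → l++
[2,8] -2+34=32 <45 → l++
[3,8] 7+34=41 <45 → l++
[4,8] 20+34=54 >45 → r--
[4,7] 20+32=52 >45 → r--
[4,6] 20+31=51 >45 → r--
[4,5] 20+27=47 >45 → r--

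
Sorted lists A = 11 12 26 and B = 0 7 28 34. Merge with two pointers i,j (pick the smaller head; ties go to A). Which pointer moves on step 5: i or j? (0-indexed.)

i

[i=0,j=0] A[i]=11>B[j]=0 take 0 → j++
[i=0,j=1] A[i]=11>B[j]=7 take 7 → j++
[i=0,j=2] A[i]=11<=B[j]=28 take 11 → i++
[i=1,j=2] A[i]=12<=B[j]=28 take 12 → i++
[i=2,j=2] A[i]=26<=B[j]=28 take 26 → i++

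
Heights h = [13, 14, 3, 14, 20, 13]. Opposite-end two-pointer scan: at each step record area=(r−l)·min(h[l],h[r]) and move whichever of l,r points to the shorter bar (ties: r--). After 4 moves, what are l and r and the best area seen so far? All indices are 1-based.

[1,6] min(13,13)*5=65 best=65 * → r--
[1,5] min(13,20)*4=52 best=65 → l++
[2,5] min(14,20)*3=42 best=65 → l++
[3,5] min(3,20)*2=6 best=65 → l++

l=4, r=5, best area=65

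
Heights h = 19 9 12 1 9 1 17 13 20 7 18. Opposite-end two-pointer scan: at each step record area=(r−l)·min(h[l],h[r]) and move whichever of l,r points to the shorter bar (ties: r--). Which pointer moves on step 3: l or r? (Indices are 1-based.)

l=1 r=11: min(19,18)*10=180 best=180 *, r--
l=1 r=10: min(19,7)*9=63 best=180, r--
l=1 r=9: min(19,20)*8=152 best=180, l++

l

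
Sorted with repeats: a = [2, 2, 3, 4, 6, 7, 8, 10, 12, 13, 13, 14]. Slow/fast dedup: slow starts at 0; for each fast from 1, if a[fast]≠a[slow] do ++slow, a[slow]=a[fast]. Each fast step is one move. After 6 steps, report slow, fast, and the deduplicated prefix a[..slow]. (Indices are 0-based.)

slow=5, fast=7, prefix=[2, 3, 4, 6, 7, 8]

(s=0,f=1) a[fast]=2=a[slow] dup → fast++
(s=0,f=2) a[fast]=3≠a[slow]=2 write a[1]=3 → slow++,fast++
(s=1,f=3) a[fast]=4≠a[slow]=3 write a[2]=4 → slow++,fast++
(s=2,f=4) a[fast]=6≠a[slow]=4 write a[3]=6 → slow++,fast++
(s=3,f=5) a[fast]=7≠a[slow]=6 write a[4]=7 → slow++,fast++
(s=4,f=6) a[fast]=8≠a[slow]=7 write a[5]=8 → slow++,fast++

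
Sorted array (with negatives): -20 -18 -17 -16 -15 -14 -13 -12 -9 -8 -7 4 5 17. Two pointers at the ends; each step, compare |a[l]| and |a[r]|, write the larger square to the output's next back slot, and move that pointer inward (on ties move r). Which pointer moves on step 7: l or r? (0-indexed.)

l

[0,13] |-20|>|17| out[13]=400 → l++
[1,13] |-18|>|17| out[12]=324 → l++
[2,13] |-17|<=|17| out[11]=289 → r--
[2,12] |-17|>|5| out[10]=289 → l++
[3,12] |-16|>|5| out[9]=256 → l++
[4,12] |-15|>|5| out[8]=225 → l++
[5,12] |-14|>|5| out[7]=196 → l++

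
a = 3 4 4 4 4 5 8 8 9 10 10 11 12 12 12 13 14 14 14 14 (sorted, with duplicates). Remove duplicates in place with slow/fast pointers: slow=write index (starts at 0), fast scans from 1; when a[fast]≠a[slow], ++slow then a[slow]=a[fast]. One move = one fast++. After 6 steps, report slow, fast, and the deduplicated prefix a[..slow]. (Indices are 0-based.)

slow=3, fast=7, prefix=[3, 4, 5, 8]

(s=0,f=1) a[fast]=4≠a[slow]=3 write a[1]=4 → slow++,fast++
(s=1,f=2) a[fast]=4=a[slow] dup → fast++
(s=1,f=3) a[fast]=4=a[slow] dup → fast++
(s=1,f=4) a[fast]=4=a[slow] dup → fast++
(s=1,f=5) a[fast]=5≠a[slow]=4 write a[2]=5 → slow++,fast++
(s=2,f=6) a[fast]=8≠a[slow]=5 write a[3]=8 → slow++,fast++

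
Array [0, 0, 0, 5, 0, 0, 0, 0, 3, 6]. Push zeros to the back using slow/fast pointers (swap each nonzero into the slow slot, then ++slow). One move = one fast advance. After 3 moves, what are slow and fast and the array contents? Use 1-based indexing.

slow=1 fast=1: a[fast]=0, fast++
slow=1 fast=2: a[fast]=0, fast++
slow=1 fast=3: a[fast]=0, fast++

slow=1, fast=4, a=[0, 0, 0, 5, 0, 0, 0, 0, 3, 6]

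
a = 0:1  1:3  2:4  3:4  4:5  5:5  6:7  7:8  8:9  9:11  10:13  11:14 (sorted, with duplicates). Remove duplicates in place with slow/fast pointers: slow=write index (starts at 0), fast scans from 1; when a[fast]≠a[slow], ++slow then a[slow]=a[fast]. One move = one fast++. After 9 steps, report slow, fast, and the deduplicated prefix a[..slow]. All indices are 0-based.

slow=7, fast=10, prefix=[1, 3, 4, 5, 7, 8, 9, 11]

slow=0 fast=1: a[fast]=3≠a[slow]=1 write a[1]=3, slow++,fast++
slow=1 fast=2: a[fast]=4≠a[slow]=3 write a[2]=4, slow++,fast++
slow=2 fast=3: a[fast]=4=a[slow] dup, fast++
slow=2 fast=4: a[fast]=5≠a[slow]=4 write a[3]=5, slow++,fast++
slow=3 fast=5: a[fast]=5=a[slow] dup, fast++
slow=3 fast=6: a[fast]=7≠a[slow]=5 write a[4]=7, slow++,fast++
slow=4 fast=7: a[fast]=8≠a[slow]=7 write a[5]=8, slow++,fast++
slow=5 fast=8: a[fast]=9≠a[slow]=8 write a[6]=9, slow++,fast++
slow=6 fast=9: a[fast]=11≠a[slow]=9 write a[7]=11, slow++,fast++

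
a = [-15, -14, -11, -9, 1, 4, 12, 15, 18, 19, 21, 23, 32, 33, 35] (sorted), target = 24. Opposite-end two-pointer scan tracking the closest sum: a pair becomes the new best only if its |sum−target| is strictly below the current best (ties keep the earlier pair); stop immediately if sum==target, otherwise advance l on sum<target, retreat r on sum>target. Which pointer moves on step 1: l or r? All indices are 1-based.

l=1 r=15: -15+35=20 d=4 *, l++

l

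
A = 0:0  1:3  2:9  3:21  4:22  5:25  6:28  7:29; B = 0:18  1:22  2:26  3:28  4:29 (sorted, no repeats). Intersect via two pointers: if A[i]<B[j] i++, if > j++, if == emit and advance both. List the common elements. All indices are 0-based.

intersection = [22, 28, 29]

i=0 j=0: 0<18, i++
i=1 j=0: 3<18, i++
i=2 j=0: 9<18, i++
i=3 j=0: 21>18, j++
i=3 j=1: 21<22, i++
i=4 j=1: 22==22 emit, i++,j++
i=5 j=2: 25<26, i++
i=6 j=2: 28>26, j++
i=6 j=3: 28==28 emit, i++,j++
i=7 j=4: 29==29 emit, i++,j++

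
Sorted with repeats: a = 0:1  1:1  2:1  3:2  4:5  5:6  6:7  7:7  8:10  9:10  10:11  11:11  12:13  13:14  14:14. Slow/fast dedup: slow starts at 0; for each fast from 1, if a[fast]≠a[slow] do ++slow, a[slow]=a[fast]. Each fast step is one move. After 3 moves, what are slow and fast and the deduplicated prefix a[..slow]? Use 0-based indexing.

(s=0,f=1) a[fast]=1=a[slow] dup → fast++
(s=0,f=2) a[fast]=1=a[slow] dup → fast++
(s=0,f=3) a[fast]=2≠a[slow]=1 write a[1]=2 → slow++,fast++

slow=1, fast=4, prefix=[1, 2]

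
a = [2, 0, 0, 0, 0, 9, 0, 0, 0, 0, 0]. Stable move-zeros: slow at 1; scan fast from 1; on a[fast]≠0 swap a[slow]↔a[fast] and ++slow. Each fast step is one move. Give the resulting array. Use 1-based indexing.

slow=1 fast=1: a[fast]=2≠0 swap→a[1]=2, slow++,fast++
slow=2 fast=2: a[fast]=0, fast++
slow=2 fast=3: a[fast]=0, fast++
slow=2 fast=4: a[fast]=0, fast++
slow=2 fast=5: a[fast]=0, fast++
slow=2 fast=6: a[fast]=9≠0 swap→a[2]=9, slow++,fast++
slow=3 fast=7: a[fast]=0, fast++
slow=3 fast=8: a[fast]=0, fast++
slow=3 fast=9: a[fast]=0, fast++
slow=3 fast=10: a[fast]=0, fast++
slow=3 fast=11: a[fast]=0, fast++

[2, 9, 0, 0, 0, 0, 0, 0, 0, 0, 0]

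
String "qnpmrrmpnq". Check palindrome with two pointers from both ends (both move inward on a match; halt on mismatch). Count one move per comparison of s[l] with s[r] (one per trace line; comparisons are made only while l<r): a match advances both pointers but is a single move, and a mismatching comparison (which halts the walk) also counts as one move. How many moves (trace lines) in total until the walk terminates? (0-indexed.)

5 moves

[0,9] 'q'=='q' → l++,r--
[1,8] 'n'=='n' → l++,r--
[2,7] 'p'=='p' → l++,r--
[3,6] 'm'=='m' → l++,r--
[4,5] 'r'=='r' → l++,r--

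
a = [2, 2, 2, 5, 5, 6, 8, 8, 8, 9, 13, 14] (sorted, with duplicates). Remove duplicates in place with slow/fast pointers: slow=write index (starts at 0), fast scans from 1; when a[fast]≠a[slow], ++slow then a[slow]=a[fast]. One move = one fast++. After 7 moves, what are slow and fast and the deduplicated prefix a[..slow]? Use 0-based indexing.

(s=0,f=1) a[fast]=2=a[slow] dup → fast++
(s=0,f=2) a[fast]=2=a[slow] dup → fast++
(s=0,f=3) a[fast]=5≠a[slow]=2 write a[1]=5 → slow++,fast++
(s=1,f=4) a[fast]=5=a[slow] dup → fast++
(s=1,f=5) a[fast]=6≠a[slow]=5 write a[2]=6 → slow++,fast++
(s=2,f=6) a[fast]=8≠a[slow]=6 write a[3]=8 → slow++,fast++
(s=3,f=7) a[fast]=8=a[slow] dup → fast++

slow=3, fast=8, prefix=[2, 5, 6, 8]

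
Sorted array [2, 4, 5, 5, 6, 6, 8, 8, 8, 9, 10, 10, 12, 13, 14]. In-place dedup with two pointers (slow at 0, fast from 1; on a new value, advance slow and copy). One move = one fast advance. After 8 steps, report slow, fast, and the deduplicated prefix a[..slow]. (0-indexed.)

(s=0,f=1) a[fast]=4≠a[slow]=2 write a[1]=4 → slow++,fast++
(s=1,f=2) a[fast]=5≠a[slow]=4 write a[2]=5 → slow++,fast++
(s=2,f=3) a[fast]=5=a[slow] dup → fast++
(s=2,f=4) a[fast]=6≠a[slow]=5 write a[3]=6 → slow++,fast++
(s=3,f=5) a[fast]=6=a[slow] dup → fast++
(s=3,f=6) a[fast]=8≠a[slow]=6 write a[4]=8 → slow++,fast++
(s=4,f=7) a[fast]=8=a[slow] dup → fast++
(s=4,f=8) a[fast]=8=a[slow] dup → fast++

slow=4, fast=9, prefix=[2, 4, 5, 6, 8]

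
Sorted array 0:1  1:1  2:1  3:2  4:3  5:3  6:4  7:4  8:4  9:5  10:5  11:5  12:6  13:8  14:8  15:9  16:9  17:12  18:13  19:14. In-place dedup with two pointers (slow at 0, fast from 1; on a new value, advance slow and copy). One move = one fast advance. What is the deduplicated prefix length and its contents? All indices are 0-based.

slow=0 fast=1: a[fast]=1=a[slow] dup, fast++
slow=0 fast=2: a[fast]=1=a[slow] dup, fast++
slow=0 fast=3: a[fast]=2≠a[slow]=1 write a[1]=2, slow++,fast++
slow=1 fast=4: a[fast]=3≠a[slow]=2 write a[2]=3, slow++,fast++
slow=2 fast=5: a[fast]=3=a[slow] dup, fast++
slow=2 fast=6: a[fast]=4≠a[slow]=3 write a[3]=4, slow++,fast++
slow=3 fast=7: a[fast]=4=a[slow] dup, fast++
slow=3 fast=8: a[fast]=4=a[slow] dup, fast++
slow=3 fast=9: a[fast]=5≠a[slow]=4 write a[4]=5, slow++,fast++
slow=4 fast=10: a[fast]=5=a[slow] dup, fast++
slow=4 fast=11: a[fast]=5=a[slow] dup, fast++
slow=4 fast=12: a[fast]=6≠a[slow]=5 write a[5]=6, slow++,fast++
slow=5 fast=13: a[fast]=8≠a[slow]=6 write a[6]=8, slow++,fast++
slow=6 fast=14: a[fast]=8=a[slow] dup, fast++
slow=6 fast=15: a[fast]=9≠a[slow]=8 write a[7]=9, slow++,fast++
slow=7 fast=16: a[fast]=9=a[slow] dup, fast++
slow=7 fast=17: a[fast]=12≠a[slow]=9 write a[8]=12, slow++,fast++
slow=8 fast=18: a[fast]=13≠a[slow]=12 write a[9]=13, slow++,fast++
slow=9 fast=19: a[fast]=14≠a[slow]=13 write a[10]=14, slow++,fast++

length 11; prefix = [1, 2, 3, 4, 5, 6, 8, 9, 12, 13, 14]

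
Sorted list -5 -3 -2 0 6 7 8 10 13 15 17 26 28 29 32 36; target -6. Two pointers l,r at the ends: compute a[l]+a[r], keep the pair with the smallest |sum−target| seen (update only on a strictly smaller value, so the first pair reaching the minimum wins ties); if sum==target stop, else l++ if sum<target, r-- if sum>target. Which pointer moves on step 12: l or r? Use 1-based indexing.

[1,16] -5+36=31 d=37 * → r--
[1,15] -5+32=27 d=33 * → r--
[1,14] -5+29=24 d=30 * → r--
[1,13] -5+28=23 d=29 * → r--
[1,12] -5+26=21 d=27 * → r--
[1,11] -5+17=12 d=18 * → r--
[1,10] -5+15=10 d=16 * → r--
[1,9] -5+13=8 d=14 * → r--
[1,8] -5+10=5 d=11 * → r--
[1,7] -5+8=3 d=9 * → r--
[1,6] -5+7=2 d=8 * → r--
[1,5] -5+6=1 d=7 * → r--

r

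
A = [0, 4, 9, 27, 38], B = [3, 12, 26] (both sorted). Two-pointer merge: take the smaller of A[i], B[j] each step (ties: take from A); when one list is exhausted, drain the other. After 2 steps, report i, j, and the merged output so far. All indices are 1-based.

i=1 j=1: A[i]=0<=B[j]=3 take 0, i++
i=2 j=1: A[i]=4>B[j]=3 take 3, j++

i=2, j=2, merged so far=[0, 3]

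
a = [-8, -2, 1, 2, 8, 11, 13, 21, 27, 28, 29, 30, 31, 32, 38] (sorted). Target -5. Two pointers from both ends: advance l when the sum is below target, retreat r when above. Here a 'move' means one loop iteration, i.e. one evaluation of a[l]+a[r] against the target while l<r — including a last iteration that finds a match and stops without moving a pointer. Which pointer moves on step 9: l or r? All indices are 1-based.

[1,15] -8+38=30 >-5 → r--
[1,14] -8+32=24 >-5 → r--
[1,13] -8+31=23 >-5 → r--
[1,12] -8+30=22 >-5 → r--
[1,11] -8+29=21 >-5 → r--
[1,10] -8+28=20 >-5 → r--
[1,9] -8+27=19 >-5 → r--
[1,8] -8+21=13 >-5 → r--
[1,7] -8+13=5 >-5 → r--

r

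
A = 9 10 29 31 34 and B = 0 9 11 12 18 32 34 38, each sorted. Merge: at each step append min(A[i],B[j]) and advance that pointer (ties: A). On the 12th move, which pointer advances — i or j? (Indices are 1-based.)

[i=1,j=1] A[i]=9>B[j]=0 take 0 → j++
[i=1,j=2] A[i]=9<=B[j]=9 take 9 → i++
[i=2,j=2] A[i]=10>B[j]=9 take 9 → j++
[i=2,j=3] A[i]=10<=B[j]=11 take 10 → i++
[i=3,j=3] A[i]=29>B[j]=11 take 11 → j++
[i=3,j=4] A[i]=29>B[j]=12 take 12 → j++
[i=3,j=5] A[i]=29>B[j]=18 take 18 → j++
[i=3,j=6] A[i]=29<=B[j]=32 take 29 → i++
[i=4,j=6] A[i]=31<=B[j]=32 take 31 → i++
[i=5,j=6] A[i]=34>B[j]=32 take 32 → j++
[i=5,j=7] A[i]=34<=B[j]=34 take 34 → i++
[i=6,j=7] A done, take B[j]=34 → j++

j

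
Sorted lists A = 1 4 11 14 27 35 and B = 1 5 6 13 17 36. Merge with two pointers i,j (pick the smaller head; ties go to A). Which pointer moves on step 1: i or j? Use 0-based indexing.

i

i=0 j=0: A[i]=1<=B[j]=1 take 1, i++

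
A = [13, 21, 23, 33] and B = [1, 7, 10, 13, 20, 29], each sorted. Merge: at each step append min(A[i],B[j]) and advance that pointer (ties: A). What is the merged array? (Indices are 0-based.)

[i=0,j=0] A[i]=13>B[j]=1 take 1 → j++
[i=0,j=1] A[i]=13>B[j]=7 take 7 → j++
[i=0,j=2] A[i]=13>B[j]=10 take 10 → j++
[i=0,j=3] A[i]=13<=B[j]=13 take 13 → i++
[i=1,j=3] A[i]=21>B[j]=13 take 13 → j++
[i=1,j=4] A[i]=21>B[j]=20 take 20 → j++
[i=1,j=5] A[i]=21<=B[j]=29 take 21 → i++
[i=2,j=5] A[i]=23<=B[j]=29 take 23 → i++
[i=3,j=5] A[i]=33>B[j]=29 take 29 → j++
[i=3,j=6] B done, take A[i]=33 → i++

[1, 7, 10, 13, 13, 20, 21, 23, 29, 33]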